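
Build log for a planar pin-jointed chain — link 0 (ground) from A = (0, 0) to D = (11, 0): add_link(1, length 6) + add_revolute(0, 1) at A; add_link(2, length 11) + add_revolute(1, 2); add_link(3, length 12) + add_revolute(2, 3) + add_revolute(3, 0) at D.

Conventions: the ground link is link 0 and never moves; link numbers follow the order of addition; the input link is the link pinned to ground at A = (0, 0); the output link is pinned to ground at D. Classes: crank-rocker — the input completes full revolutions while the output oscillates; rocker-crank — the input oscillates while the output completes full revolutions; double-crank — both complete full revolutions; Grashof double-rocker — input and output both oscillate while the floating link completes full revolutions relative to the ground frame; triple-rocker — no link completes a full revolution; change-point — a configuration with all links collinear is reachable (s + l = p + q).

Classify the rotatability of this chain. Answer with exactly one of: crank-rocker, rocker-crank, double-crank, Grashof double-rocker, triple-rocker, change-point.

lengths: ground=11, input=6, coupler=11, output=12
sorted: s=6 (shortest), l=12 (longest), p+q=22
s + l = 18 vs p + q = 22
s + l < p + q (Grashof) with shortest = input link → crank-rocker

crank-rocker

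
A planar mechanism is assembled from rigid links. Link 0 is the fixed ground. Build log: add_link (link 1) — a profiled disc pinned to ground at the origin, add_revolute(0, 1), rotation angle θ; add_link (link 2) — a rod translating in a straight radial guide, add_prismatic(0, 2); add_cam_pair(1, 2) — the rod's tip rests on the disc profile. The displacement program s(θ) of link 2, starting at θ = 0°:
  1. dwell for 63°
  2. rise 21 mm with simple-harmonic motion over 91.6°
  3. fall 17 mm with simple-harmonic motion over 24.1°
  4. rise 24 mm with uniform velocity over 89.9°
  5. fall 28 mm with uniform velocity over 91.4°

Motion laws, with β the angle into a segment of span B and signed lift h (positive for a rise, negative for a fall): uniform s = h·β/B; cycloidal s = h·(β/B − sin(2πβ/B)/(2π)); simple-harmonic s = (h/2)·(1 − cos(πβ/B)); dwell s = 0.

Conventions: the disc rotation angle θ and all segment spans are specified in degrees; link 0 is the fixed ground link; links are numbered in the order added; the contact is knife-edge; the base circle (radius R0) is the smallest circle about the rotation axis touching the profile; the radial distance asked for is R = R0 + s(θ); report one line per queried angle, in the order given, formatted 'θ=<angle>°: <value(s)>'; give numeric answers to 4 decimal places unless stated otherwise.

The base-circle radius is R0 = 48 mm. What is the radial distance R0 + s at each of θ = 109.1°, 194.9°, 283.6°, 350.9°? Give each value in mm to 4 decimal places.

seg 1 [0°–63°] dwell: s stays 0.0000
seg 2 [63°–154.6°] simple-harmonic, h=21: θ=109.1° here. β=46.1, B=91.6. 21/2·(1 − cos(π·0.5033)) = 10.6080 → s = 10.6080
seg 2 [63°–154.6°] simple-harmonic, h=21: full span → s += 21 → s = 21.0000
seg 3 [154.6°–178.7°] simple-harmonic, h=-17: full span → s += -17 → s = 4.0000
seg 4 [178.7°–268.6°] uniform, h=24: θ=194.9° here. β=16.2, B=89.9. 24·16.2/89.9 = 4.3248 → s = 8.3248
seg 4 [178.7°–268.6°] uniform, h=24: full span → s += 24 → s = 28.0000
seg 5 [268.6°–360°] uniform, h=-28: θ=283.6° here. β=15, B=91.4. -28·15/91.4 = -4.5952 → s = 23.4048
seg 5 [268.6°–360°] uniform, h=-28: θ=350.9° here. β=82.3, B=91.4. -28·82.3/91.4 = -25.2123 → s = 2.7877
θ=109.1°: R = R0 + s = 48 + 10.6080 = 58.6080
θ=194.9°: R = R0 + s = 48 + 8.3248 = 56.3248
θ=283.6°: R = R0 + s = 48 + 23.4048 = 71.4048
θ=350.9°: R = R0 + s = 48 + 2.7877 = 50.7877

θ=109.1°: 58.6080
θ=194.9°: 56.3248
θ=283.6°: 71.4048
θ=350.9°: 50.7877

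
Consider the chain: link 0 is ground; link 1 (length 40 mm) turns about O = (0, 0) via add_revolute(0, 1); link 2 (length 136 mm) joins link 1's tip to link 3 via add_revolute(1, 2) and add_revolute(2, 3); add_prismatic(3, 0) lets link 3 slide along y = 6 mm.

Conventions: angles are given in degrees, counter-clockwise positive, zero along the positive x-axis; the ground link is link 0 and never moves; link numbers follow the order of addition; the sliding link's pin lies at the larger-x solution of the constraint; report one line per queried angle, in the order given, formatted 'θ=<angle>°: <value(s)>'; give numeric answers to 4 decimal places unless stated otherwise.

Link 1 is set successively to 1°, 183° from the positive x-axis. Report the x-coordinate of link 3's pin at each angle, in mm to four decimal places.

geometry: r = 40 mm, L = 136 mm, e = 6 mm
θ=1°: crank pin P = (r cos θ, r sin θ) = (39.993908, 0.698096)
θ=1°: h = r sin θ − e = 0.698096 − 6 = -5.301904
θ=1°: x = r cos θ + √(L² − h²) = 39.993908 + 135.896614 = 175.890522
θ=183°: crank pin P = (r cos θ, r sin θ) = (-39.945181, -2.093438)
θ=183°: h = r sin θ − e = -2.093438 − 6 = -8.093438
θ=183°: x = r cos θ + √(L² − h²) = -39.945181 + 135.758964 = 95.813782

θ=1°: 175.8905
θ=183°: 95.8138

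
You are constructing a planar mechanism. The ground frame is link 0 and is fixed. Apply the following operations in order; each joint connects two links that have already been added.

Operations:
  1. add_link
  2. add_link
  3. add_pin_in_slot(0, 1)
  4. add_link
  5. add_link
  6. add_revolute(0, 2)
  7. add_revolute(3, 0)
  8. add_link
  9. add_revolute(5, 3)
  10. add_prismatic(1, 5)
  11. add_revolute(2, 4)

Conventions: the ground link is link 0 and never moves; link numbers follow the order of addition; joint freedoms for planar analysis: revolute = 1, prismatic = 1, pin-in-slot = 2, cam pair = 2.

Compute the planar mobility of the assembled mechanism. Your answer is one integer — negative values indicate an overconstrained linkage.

ground; <1,0,0>
#1 <2,0,0>
#2 <3,0,0>
PS:0↔1 J2 <3,0,1>
#3 <4,0,1>
#4 <5,0,1>
R:0↔2 J1 <5,1,1>
R:3↔0 J1 <5,2,1>
#5 <6,2,1>
R:5↔3 J1 <6,3,1>
P:1↔5 J1 <6,4,1>
R:2↔4 J1 <6,5,1>
3×5 − 2×5 − 1×1 = 4

M = 4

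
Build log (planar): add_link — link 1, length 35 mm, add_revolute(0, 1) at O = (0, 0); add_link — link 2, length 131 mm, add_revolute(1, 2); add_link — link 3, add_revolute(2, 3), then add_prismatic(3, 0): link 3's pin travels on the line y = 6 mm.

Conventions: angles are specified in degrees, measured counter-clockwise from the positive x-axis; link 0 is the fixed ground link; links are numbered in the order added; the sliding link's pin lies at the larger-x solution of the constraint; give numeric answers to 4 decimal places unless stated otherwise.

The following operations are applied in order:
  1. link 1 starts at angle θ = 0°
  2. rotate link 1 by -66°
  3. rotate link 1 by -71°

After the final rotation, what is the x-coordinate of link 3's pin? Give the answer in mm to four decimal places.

geometry: r = 35 mm, L = 131 mm, e = 6 mm; θ starts at 0°
rotate link 1 by -66°: θ ← 0° -66° = -66°
rotate link 1 by -71°: θ ← -66° -71° = -137°
crank pin P = (r cos θ, r sin θ) = (-25.597380, -23.869943)
h = r sin θ − e = -23.869943 − 6 = -29.869943
x = r cos θ + √(L² − h²) = -25.597380 + 127.549153 = 101.951774

101.9518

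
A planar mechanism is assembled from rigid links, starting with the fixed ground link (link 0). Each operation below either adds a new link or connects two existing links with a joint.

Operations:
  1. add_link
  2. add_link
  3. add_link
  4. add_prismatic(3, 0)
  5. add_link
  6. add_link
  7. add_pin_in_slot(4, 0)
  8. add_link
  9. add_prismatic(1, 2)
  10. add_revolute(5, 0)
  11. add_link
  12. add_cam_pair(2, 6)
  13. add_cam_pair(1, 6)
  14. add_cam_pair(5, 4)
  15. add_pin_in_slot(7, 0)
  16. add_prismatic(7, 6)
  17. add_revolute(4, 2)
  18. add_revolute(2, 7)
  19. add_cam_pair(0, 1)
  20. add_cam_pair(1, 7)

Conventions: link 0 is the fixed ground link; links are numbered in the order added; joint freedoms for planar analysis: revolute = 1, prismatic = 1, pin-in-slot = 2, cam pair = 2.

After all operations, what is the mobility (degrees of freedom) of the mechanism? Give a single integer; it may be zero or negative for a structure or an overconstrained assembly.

link 0 = ground. State L|J1|J2 = 1|0|0
+link1  2|0|0
+link2  3|0|0
+link3  4|0|0
P(3,0) f=1→J1  4|1|0
+link4  5|1|0
+link5  6|1|0
PS(4,0) f=2→J2  6|1|1
+link6  7|1|1
P(1,2) f=1→J1  7|2|1
R(5,0) f=1→J1  7|3|1
+link7  8|3|1
C(2,6) f=2→J2  8|3|2
C(1,6) f=2→J2  8|3|3
C(5,4) f=2→J2  8|3|4
PS(7,0) f=2→J2  8|3|5
P(7,6) f=1→J1  8|4|5
R(4,2) f=1→J1  8|5|5
R(2,7) f=1→J1  8|6|5
C(0,1) f=2→J2  8|6|6
C(1,7) f=2→J2  8|6|7
M = 3(8−1)−2·6−7 = 21−12−7 = 2

M = 2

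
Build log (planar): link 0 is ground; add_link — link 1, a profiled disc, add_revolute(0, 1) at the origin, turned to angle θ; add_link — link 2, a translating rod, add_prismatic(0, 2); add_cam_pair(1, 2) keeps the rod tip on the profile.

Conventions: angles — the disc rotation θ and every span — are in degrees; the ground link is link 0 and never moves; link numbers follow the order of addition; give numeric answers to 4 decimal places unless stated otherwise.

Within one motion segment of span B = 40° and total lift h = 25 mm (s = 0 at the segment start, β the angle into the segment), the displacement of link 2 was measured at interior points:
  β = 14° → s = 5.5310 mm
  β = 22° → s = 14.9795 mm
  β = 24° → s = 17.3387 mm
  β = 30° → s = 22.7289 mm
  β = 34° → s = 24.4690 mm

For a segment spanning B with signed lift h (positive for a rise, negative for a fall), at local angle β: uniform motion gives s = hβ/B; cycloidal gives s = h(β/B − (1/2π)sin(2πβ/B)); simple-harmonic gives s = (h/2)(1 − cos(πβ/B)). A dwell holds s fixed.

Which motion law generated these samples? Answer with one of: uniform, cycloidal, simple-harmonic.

candidates at β/B = r: uniform s = h·r (linear in β); cycloidal s = h·(r − sin(2πr)/(2π)); simple-harmonic s = (h/2)(1 − cos(πr))
β=14°: printed 5.5310 | uniform 8.7500, cycloidal 5.5310, simple-harmonic 6.8251
β=22°: printed 14.9795 | uniform 13.7500, cycloidal 14.9795, simple-harmonic 14.4554
β=24°: printed 17.3387 | uniform 15.0000, cycloidal 17.3387, simple-harmonic 16.3627
β=30°: printed 22.7289 | uniform 18.7500, cycloidal 22.7289, simple-harmonic 21.3388
β=34°: printed 24.4690 | uniform 21.2500, cycloidal 24.4690, simple-harmonic 23.6376
only one law matches every sample → cycloidal

cycloidal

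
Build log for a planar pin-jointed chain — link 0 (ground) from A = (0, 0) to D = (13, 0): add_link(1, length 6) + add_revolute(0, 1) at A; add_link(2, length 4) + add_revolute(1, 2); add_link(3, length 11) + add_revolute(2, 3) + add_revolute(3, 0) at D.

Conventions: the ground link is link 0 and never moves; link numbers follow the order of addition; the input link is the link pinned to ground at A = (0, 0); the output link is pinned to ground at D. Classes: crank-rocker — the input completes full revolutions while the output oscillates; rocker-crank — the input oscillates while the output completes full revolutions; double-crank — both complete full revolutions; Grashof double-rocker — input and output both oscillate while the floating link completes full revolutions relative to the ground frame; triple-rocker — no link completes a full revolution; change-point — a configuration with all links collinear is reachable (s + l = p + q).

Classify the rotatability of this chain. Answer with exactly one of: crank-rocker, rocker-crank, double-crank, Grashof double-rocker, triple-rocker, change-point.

lengths: ground=13, input=6, coupler=4, output=11
sorted: s=4 (shortest), l=13 (longest), p+q=17
s + l = 17 vs p + q = 17
s + l = p + q → change-point (collinear configuration reachable)

change-point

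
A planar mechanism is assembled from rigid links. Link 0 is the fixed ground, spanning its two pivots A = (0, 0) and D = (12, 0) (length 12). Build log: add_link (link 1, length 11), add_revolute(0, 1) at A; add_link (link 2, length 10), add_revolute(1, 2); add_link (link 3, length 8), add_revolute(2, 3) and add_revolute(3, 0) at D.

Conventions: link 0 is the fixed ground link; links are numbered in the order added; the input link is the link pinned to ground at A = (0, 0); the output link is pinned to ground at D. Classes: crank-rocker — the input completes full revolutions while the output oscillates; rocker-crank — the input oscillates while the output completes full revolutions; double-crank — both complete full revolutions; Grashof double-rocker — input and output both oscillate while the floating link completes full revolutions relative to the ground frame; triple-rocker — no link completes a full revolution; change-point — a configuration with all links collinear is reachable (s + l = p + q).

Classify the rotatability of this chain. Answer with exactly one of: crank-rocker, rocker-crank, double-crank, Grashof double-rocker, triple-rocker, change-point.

lengths: ground=12, input=11, coupler=10, output=8
sorted: s=8 (shortest), l=12 (longest), p+q=21
s + l = 20 vs p + q = 21
s + l < p + q (Grashof) with shortest = output link → rocker-crank

rocker-crank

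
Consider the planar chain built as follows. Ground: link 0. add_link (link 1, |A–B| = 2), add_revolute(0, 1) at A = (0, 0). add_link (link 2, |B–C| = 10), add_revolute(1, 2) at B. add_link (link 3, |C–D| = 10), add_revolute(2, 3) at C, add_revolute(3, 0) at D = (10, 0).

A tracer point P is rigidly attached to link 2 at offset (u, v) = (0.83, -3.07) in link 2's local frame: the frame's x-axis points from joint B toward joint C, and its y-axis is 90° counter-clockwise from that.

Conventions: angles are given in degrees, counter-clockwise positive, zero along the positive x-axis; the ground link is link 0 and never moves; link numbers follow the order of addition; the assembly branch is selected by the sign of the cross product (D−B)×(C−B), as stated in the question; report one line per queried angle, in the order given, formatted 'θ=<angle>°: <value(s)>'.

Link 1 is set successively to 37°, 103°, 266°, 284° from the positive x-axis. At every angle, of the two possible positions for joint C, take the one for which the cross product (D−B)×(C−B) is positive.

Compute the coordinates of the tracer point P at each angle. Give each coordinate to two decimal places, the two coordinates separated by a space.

A=(0,0), D=(10.00,0)
θ=37°: B = A + 2.00·(cos37°, sin37°) = (1.5973, 1.2036)
θ=37°: |BD| = 8.4885
θ=37°: circle(B,10.00) ∩ circle(D,10.00): a=4.2442, h=9.0546
θ=37°:   candidates: C₊=(7.0825,9.5650) cross=76.860; C₋=(4.5147,-8.3613) cross=-76.860
θ=37°:   branch + wants cross > 0 → take C=(7.0825,9.5650) (cross=76.860)
θ=37°: ex = (C−B)/|BC| = (0.5485,0.8361); ey = (-0.8361,0.5485)
θ=37°: P = B + 0.83·ex + -3.07·ey = (4.6195,0.2136)
θ=103°: B = A + 2.00·(cos103°, sin103°) = (-0.4499, 1.9487)
θ=103°: |BD| = 10.6301
θ=103°: circle(B,10.00) ∩ circle(D,10.00): a=5.3150, h=8.4706
θ=103°:   candidates: C₊=(6.3279,9.3014) cross=90.043; C₋=(3.2222,-7.3526) cross=-90.043
θ=103°:   branch + wants cross > 0 → take C=(6.3279,9.3014) (cross=90.043)
θ=103°: ex = (C−B)/|BC| = (0.6778,0.7353); ey = (-0.7353,0.6778)
θ=103°: P = B + 0.83·ex + -3.07·ey = (2.3699,0.4782)
θ=266°: B = A + 2.00·(cos266°, sin266°) = (-0.1395, -1.9951)
θ=266°: |BD| = 10.3339
θ=266°: circle(B,10.00) ∩ circle(D,10.00): a=5.1670, h=8.5617
θ=266°:   candidates: C₊=(3.2773,7.4030) cross=88.476; C₋=(6.5832,-9.3982) cross=-88.476
θ=266°:   branch + wants cross > 0 → take C=(3.2773,7.4030) (cross=88.476)
θ=266°: ex = (C−B)/|BC| = (0.3417,0.9398); ey = (-0.9398,0.3417)
θ=266°: P = B + 0.83·ex + -3.07·ey = (3.0293,-2.2640)
θ=284°: B = A + 2.00·(cos284°, sin284°) = (0.4838, -1.9406)
θ=284°: |BD| = 9.7120
θ=284°: circle(B,10.00) ∩ circle(D,10.00): a=4.8560, h=8.7418
θ=284°:   candidates: C₊=(3.4952,7.5952) cross=84.901; C₋=(6.9887,-9.5358) cross=-84.901
θ=284°:   branch + wants cross > 0 → take C=(3.4952,7.5952) (cross=84.901)
θ=284°: ex = (C−B)/|BC| = (0.3011,0.9536); ey = (-0.9536,0.3011)
θ=284°: P = B + 0.83·ex + -3.07·ey = (3.6613,-2.0736)

θ=37°: 4.62 0.21
θ=103°: 2.37 0.48
θ=266°: 3.03 -2.26
θ=284°: 3.66 -2.07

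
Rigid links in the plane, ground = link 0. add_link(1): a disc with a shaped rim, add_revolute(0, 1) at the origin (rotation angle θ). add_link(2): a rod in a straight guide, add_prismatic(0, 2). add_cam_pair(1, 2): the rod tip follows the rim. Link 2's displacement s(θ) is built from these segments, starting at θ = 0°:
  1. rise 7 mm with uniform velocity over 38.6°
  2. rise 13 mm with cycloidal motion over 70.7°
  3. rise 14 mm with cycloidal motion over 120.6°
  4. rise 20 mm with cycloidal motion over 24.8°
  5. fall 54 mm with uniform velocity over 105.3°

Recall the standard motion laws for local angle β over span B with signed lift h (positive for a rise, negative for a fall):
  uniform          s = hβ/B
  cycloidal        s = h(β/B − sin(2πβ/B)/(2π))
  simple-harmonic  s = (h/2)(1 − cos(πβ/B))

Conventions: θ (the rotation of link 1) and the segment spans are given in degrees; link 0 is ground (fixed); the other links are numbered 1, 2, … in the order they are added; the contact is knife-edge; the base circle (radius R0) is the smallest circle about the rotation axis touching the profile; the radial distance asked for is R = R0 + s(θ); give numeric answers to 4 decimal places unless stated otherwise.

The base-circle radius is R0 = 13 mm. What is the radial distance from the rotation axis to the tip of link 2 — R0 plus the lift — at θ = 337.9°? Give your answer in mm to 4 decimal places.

segment 1 (0° to 38.6°, uniform, h = 7) is passed completely: s = 0.0000 + (7) = 7.0000
segment 2 (38.6° to 109.3°, cycloidal, h = 13) is passed completely: s = 7.0000 + (13) = 20.0000
segment 3 (109.3° to 229.9°, cycloidal, h = 14) is passed completely: s = 20.0000 + (14) = 34.0000
segment 4 (229.9° to 254.7°, cycloidal, h = 20) is passed completely: s = 34.0000 + (20) = 54.0000
θ = 337.9° falls in segment 5 (254.7° to 360°, uniform, h = -54): β = 337.9 − 254.7 = 83.2°, B = 105.3°; Δs = -54·83.2/105.3 = -42.6667; s = 54.0000 − 42.6667 = 11.3333
R = R0 + s = 13 + 11.3333 = 24.3333

24.3333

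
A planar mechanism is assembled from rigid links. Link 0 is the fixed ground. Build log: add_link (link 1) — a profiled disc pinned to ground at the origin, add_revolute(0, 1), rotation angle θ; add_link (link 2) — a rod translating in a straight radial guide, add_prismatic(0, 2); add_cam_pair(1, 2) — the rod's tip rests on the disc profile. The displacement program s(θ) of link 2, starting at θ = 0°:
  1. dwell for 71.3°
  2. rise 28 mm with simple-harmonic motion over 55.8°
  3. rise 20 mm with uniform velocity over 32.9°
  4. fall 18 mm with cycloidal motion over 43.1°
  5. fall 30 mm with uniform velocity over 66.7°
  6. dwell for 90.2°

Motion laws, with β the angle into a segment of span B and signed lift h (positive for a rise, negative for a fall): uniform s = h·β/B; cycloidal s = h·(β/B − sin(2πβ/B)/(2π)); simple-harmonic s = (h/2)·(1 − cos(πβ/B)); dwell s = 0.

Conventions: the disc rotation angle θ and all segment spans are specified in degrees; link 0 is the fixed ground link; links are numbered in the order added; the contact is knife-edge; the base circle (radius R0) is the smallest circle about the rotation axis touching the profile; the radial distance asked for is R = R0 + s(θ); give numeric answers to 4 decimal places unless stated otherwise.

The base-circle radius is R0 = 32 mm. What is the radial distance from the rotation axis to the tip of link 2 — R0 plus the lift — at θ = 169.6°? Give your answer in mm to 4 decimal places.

seg 1 [0°–71.3°] dwell: s stays 0.0000
seg 2 [71.3°–127.1°] simple-harmonic, h=28: full span → s += 28 → s = 28.0000
seg 3 [127.1°–160°] uniform, h=20: full span → s += 20 → s = 48.0000
seg 4 [160°–203.1°] cycloidal, h=-18: θ=169.6° here. β=9.6, B=43.1. -18·(0.2227 − sin(2π·0.2227)/(2π)) = -1.1864 → s = 46.8136
R = R0 + s = 32 + 46.8136 = 78.8136

78.8136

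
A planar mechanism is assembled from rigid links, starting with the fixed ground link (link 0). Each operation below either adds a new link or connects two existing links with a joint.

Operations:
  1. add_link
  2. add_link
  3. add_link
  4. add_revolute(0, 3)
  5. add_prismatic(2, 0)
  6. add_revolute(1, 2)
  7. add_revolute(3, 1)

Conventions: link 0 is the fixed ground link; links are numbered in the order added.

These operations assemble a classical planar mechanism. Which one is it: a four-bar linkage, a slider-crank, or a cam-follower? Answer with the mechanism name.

links: 4 (incl. ground); joints: 3 revolute, 1 prismatic, 0 higher (cam) pair, forming one closed loop
4 links, 3 revolutes + 1 prismatic in one loop → slider-crank

slider-crank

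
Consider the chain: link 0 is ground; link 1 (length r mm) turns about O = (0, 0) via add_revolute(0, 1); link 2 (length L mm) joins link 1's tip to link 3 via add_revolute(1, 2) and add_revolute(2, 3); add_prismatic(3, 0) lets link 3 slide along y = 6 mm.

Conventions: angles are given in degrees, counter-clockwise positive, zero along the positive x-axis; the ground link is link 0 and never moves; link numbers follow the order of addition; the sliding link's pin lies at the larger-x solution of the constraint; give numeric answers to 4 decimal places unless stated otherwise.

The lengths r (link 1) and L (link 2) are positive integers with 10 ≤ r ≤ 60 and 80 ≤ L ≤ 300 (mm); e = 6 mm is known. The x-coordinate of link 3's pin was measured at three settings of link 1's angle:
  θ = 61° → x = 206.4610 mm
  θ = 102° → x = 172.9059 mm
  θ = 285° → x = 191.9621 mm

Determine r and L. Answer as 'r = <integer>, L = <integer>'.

constraint per measurement: (x − r cos θ)² + (r sin θ − e)² = L²
subtracting the θ₁ and θ₂ equations cancels the r² and L² terms:
r = (x₁² − x₂²) / (2[(x₁cos θ₁ + e sin θ₁) − (x₂cos θ₂ + e sin θ₂)]) = 47.0000 → r = 47
L² = (x₁ − r cos θ₁)² + (r sin θ₁ − e)² = 34968.9968 → L = 187.0000 → L = 187
check at θ₃=285°: x = 191.9621 (printed 191.9621) ✓

r = 47, L = 187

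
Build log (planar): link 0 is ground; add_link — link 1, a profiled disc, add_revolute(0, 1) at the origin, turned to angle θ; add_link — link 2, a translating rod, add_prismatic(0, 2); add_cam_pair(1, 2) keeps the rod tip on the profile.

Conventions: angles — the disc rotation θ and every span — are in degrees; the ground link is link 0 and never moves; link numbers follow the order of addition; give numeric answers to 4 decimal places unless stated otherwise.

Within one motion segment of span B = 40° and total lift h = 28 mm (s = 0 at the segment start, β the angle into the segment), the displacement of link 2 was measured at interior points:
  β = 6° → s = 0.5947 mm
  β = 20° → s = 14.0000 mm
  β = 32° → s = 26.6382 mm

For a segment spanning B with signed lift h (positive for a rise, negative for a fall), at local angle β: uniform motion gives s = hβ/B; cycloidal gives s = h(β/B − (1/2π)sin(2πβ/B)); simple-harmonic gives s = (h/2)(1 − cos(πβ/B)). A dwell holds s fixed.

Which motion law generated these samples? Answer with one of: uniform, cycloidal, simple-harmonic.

candidates at β/B = r: uniform s = h·r (linear in β); cycloidal s = h·(r − sin(2πr)/(2π)); simple-harmonic s = (h/2)(1 − cos(πr))
β=6°: printed 0.5947 | uniform 4.2000, cycloidal 0.5947, simple-harmonic 1.5259
β=20°: printed 14.0000 | uniform 14.0000, cycloidal 14.0000, simple-harmonic 14.0000
β=32°: printed 26.6382 | uniform 22.4000, cycloidal 26.6382, simple-harmonic 25.3262
only one law matches every sample → cycloidal

cycloidal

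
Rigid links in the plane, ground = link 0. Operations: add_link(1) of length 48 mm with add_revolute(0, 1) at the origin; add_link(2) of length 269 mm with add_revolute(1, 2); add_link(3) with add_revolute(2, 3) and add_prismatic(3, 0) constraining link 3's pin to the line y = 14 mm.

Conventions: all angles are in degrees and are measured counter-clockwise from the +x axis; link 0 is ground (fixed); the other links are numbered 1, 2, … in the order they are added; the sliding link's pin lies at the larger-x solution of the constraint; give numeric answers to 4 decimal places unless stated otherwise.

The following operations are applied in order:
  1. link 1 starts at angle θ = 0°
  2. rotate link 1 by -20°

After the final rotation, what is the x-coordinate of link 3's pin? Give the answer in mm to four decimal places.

geometry: r = 48 mm, L = 269 mm, e = 14 mm; θ starts at 0°
rotate link 1 by -20°: θ ← 0° -20° = -20°
crank pin P = (r cos θ, r sin θ) = (45.105246, -16.416967)
h = r sin θ − e = -16.416967 − 14 = -30.416967
x = r cos θ + √(L² − h²) = 45.105246 + 267.274780 = 312.380026

312.3800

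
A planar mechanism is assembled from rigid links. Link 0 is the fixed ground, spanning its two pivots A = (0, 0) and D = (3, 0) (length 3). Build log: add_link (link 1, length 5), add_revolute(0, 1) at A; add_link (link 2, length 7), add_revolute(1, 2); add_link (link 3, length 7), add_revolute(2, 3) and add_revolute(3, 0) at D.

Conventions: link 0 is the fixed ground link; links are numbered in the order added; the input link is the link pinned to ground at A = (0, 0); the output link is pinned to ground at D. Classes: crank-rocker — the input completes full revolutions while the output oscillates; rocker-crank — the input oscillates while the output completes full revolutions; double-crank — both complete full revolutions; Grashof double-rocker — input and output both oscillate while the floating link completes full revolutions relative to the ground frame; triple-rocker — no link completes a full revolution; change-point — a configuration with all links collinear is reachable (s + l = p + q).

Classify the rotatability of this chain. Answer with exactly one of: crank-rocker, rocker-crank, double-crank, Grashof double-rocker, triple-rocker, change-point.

lengths: ground=3, input=5, coupler=7, output=7
sorted: s=3 (shortest), l=7 (longest), p+q=12
s + l = 10 vs p + q = 12
s + l < p + q (Grashof) with shortest = ground link → double-crank

double-crank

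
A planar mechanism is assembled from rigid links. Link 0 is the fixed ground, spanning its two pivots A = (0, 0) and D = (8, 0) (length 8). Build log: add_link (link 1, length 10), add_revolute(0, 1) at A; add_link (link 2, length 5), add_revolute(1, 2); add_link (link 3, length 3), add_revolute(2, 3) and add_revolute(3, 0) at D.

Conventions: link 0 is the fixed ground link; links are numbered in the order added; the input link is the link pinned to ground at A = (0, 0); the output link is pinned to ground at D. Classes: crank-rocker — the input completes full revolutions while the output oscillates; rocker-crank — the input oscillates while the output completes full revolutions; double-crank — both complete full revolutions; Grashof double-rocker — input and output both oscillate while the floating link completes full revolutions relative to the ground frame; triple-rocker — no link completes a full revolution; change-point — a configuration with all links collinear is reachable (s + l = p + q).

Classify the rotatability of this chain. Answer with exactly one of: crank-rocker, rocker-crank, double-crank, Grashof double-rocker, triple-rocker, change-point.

lengths: ground=8, input=10, coupler=5, output=3
sorted: s=3 (shortest), l=10 (longest), p+q=13
s + l = 13 vs p + q = 13
s + l = p + q → change-point (collinear configuration reachable)

change-point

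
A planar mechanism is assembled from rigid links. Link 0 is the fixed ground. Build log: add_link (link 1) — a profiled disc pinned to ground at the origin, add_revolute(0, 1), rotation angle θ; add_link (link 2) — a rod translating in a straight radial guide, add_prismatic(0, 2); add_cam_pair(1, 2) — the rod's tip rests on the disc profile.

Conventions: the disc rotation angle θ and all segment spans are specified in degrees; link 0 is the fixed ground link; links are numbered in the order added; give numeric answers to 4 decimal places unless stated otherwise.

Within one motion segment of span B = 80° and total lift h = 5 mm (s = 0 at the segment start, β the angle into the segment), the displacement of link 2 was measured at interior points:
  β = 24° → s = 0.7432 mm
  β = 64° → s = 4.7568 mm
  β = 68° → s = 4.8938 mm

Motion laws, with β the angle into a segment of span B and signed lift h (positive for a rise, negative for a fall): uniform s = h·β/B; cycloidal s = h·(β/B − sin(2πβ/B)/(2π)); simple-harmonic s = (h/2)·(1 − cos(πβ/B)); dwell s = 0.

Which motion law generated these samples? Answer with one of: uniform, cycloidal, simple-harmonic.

candidates at β/B = r: uniform s = h·r (linear in β); cycloidal s = h·(r − sin(2πr)/(2π)); simple-harmonic s = (h/2)(1 − cos(πr))
β=24°: printed 0.7432 | uniform 1.5000, cycloidal 0.7432, simple-harmonic 1.0305
β=64°: printed 4.7568 | uniform 4.0000, cycloidal 4.7568, simple-harmonic 4.5225
β=68°: printed 4.8938 | uniform 4.2500, cycloidal 4.8938, simple-harmonic 4.7275
only one law matches every sample → cycloidal

cycloidal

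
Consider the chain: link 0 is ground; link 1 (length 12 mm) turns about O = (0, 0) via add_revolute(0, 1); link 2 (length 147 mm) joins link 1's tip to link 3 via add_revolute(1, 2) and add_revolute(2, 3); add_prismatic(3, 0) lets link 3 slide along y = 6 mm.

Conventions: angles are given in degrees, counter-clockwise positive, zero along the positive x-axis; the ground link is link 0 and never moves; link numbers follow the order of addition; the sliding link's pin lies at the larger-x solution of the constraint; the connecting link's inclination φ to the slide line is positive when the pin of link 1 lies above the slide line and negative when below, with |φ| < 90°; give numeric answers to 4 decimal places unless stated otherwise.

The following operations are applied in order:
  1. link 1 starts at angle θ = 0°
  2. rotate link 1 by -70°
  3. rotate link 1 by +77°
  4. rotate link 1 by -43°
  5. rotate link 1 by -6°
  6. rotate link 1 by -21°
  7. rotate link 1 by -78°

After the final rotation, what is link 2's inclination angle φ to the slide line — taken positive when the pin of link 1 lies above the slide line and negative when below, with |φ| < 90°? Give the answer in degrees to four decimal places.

geometry: r = 12 mm, L = 147 mm, e = 6 mm; θ starts at 0°
rotate link 1 by -70°: θ ← 0° -70° = -70°
rotate link 1 by +77°: θ ← -70° +77° = 7°
rotate link 1 by -43°: θ ← 7° -43° = -36°
rotate link 1 by -6°: θ ← -36° -6° = -42°
rotate link 1 by -21°: θ ← -42° -21° = -63°
rotate link 1 by -78°: θ ← -63° -78° = -141°
h = r sin θ − e = -7.551845 − 6 = -13.551845
sin φ = h / L = -13.551845 / 147 = -0.09218942
φ = arcsin(-0.09218942) = -5.289575°

-5.2896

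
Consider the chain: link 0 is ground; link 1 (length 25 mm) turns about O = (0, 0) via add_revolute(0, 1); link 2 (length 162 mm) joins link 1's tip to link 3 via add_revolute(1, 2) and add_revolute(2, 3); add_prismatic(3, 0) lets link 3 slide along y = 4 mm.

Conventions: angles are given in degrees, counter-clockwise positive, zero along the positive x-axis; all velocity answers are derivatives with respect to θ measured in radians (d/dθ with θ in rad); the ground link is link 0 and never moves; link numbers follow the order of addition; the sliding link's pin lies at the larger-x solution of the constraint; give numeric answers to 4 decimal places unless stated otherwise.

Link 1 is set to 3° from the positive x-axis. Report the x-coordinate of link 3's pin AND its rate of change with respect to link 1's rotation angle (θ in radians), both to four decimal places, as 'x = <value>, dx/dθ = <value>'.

geometry: r = 25 mm, L = 162 mm, e = 4 mm
crank pin P = (r cos θ, r sin θ) = (24.965738, 1.308399)
h = r sin θ − e = 1.308399 − 4 = -2.691601
x = r cos θ + √(L² − h²) = 24.965738 + 161.977638 = 186.943377
dx/dθ = −r sin θ − h·r cos θ/√(L² − h²) (θ in radians; h = -2.691601) = -0.893540

x = 186.9434, dx/dθ = -0.8935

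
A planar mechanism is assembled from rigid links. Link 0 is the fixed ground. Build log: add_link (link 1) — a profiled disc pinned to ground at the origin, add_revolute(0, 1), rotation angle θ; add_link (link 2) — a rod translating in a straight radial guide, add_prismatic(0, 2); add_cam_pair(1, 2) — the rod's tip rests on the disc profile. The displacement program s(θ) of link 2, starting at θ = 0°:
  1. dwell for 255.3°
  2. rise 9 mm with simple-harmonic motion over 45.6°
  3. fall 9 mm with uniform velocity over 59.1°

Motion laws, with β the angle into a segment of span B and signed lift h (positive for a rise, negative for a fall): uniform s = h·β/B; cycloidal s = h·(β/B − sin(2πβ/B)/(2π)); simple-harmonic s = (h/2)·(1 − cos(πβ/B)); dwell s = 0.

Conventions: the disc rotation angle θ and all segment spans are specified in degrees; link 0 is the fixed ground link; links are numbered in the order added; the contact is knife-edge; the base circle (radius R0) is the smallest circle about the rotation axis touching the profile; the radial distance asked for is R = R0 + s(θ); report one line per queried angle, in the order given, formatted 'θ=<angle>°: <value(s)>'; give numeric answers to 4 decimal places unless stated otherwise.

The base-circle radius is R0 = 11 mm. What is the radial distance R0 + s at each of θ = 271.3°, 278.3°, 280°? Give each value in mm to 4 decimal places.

seg 1 [0°–255.3°] dwell: s stays 0.0000
seg 2 [255.3°–300.9°] simple-harmonic, h=9: θ=271.3° here. β=16, B=45.6. 9/2·(1 − cos(π·0.3509)) = 2.4681 → s = 2.4681
seg 2 [255.3°–300.9°] simple-harmonic, h=9: θ=278.3° here. β=23, B=45.6. 9/2·(1 − cos(π·0.5044)) = 4.5620 → s = 4.5620
seg 2 [255.3°–300.9°] simple-harmonic, h=9: θ=280° here. β=24.7, B=45.6. 9/2·(1 − cos(π·0.5417)) = 5.0874 → s = 5.0874
θ=271.3°: R = R0 + s = 11 + 2.4681 = 13.4681
θ=278.3°: R = R0 + s = 11 + 4.5620 = 15.5620
θ=280°: R = R0 + s = 11 + 5.0874 = 16.0874

θ=271.3°: 13.4681
θ=278.3°: 15.5620
θ=280°: 16.0874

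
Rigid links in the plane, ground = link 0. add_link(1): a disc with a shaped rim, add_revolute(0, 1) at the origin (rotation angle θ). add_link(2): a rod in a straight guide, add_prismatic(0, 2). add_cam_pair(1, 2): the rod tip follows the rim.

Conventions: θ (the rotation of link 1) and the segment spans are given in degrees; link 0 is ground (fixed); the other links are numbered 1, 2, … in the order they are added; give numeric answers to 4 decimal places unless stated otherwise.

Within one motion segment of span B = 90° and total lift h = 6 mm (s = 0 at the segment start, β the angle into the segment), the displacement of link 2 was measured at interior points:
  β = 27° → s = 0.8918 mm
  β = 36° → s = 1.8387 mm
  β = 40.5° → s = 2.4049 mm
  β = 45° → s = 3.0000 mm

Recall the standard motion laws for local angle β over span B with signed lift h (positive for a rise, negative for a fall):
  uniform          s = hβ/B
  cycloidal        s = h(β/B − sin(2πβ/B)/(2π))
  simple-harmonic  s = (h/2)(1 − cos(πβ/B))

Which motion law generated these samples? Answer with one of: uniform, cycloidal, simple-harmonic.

candidates at β/B = r: uniform s = h·r (linear in β); cycloidal s = h·(r − sin(2πr)/(2π)); simple-harmonic s = (h/2)(1 − cos(πr))
β=27°: printed 0.8918 | uniform 1.8000, cycloidal 0.8918, simple-harmonic 1.2366
β=36°: printed 1.8387 | uniform 2.4000, cycloidal 1.8387, simple-harmonic 2.0729
β=40.5°: printed 2.4049 | uniform 2.7000, cycloidal 2.4049, simple-harmonic 2.5307
β=45°: printed 3.0000 | uniform 3.0000, cycloidal 3.0000, simple-harmonic 3.0000
only one law matches every sample → cycloidal

cycloidal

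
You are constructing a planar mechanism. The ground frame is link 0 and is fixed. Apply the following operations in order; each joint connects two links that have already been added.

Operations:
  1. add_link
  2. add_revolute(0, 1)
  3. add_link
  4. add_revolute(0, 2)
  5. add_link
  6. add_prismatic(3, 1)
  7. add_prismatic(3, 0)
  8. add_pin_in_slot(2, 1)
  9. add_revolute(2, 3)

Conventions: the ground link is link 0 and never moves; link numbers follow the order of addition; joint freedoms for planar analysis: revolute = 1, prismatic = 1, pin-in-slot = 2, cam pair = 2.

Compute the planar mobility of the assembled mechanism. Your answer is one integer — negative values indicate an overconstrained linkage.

(L,J1,J2)=(1,0,0); link0 fixed
link1: (2,0,0)
R 0-1 [J1]: (2,1,0)
link2: (3,1,0)
R 0-2 [J1]: (3,2,0)
link3: (4,2,0)
P 3-1 [J1]: (4,3,0)
P 3-0 [J1]: (4,4,0)
PS 2-1 [J2]: (4,4,1)
R 2-3 [J1]: (4,5,1)
Grübler: 3·3 − 2·5 − 1 = -2

M = -2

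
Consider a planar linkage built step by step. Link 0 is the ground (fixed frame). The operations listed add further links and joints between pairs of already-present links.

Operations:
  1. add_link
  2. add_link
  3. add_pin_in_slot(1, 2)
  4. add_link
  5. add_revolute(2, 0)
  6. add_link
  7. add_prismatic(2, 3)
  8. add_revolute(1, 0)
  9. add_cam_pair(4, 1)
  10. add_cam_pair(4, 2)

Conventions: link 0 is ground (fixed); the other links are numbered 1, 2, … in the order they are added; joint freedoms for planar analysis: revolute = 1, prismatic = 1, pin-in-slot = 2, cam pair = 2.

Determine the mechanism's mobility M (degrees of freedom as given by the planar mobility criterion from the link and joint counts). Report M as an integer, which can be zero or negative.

L=1 J1=0 J2=0
add link → L=2 J1=0 J2=0
add link → L=3 J1=0 J2=0
PS@1,2 dof=2 J2 → L=3 J1=0 J2=1
add link → L=4 J1=0 J2=1
R@2,0 dof=1 J1 → L=4 J1=1 J2=1
add link → L=5 J1=1 J2=1
P@2,3 dof=1 J1 → L=5 J1=2 J2=1
R@1,0 dof=1 J1 → L=5 J1=3 J2=1
C@4,1 dof=2 J2 → L=5 J1=3 J2=2
C@4,2 dof=2 J2 → L=5 J1=3 J2=3
M=3(L−1)−2J1−J2=3·4−2·3−3=3

M = 3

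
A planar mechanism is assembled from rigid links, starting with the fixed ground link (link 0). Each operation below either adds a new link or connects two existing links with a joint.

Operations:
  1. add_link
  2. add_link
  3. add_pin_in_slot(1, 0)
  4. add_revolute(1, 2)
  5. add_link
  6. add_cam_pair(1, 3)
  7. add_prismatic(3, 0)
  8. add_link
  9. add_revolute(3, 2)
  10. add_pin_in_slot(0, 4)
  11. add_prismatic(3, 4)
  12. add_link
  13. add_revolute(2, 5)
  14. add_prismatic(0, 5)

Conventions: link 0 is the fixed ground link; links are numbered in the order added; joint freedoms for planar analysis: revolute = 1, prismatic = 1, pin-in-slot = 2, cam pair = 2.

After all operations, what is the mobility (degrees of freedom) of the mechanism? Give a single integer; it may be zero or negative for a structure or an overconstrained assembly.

link 0 = ground. State L|J1|J2 = 1|0|0
+link1  2|0|0
+link2  3|0|0
PS(1,0) f=2→J2  3|0|1
R(1,2) f=1→J1  3|1|1
+link3  4|1|1
C(1,3) f=2→J2  4|1|2
P(3,0) f=1→J1  4|2|2
+link4  5|2|2
R(3,2) f=1→J1  5|3|2
PS(0,4) f=2→J2  5|3|3
P(3,4) f=1→J1  5|4|3
+link5  6|4|3
R(2,5) f=1→J1  6|5|3
P(0,5) f=1→J1  6|6|3
M = 3(6−1)−2·6−3 = 15−12−3 = 0

M = 0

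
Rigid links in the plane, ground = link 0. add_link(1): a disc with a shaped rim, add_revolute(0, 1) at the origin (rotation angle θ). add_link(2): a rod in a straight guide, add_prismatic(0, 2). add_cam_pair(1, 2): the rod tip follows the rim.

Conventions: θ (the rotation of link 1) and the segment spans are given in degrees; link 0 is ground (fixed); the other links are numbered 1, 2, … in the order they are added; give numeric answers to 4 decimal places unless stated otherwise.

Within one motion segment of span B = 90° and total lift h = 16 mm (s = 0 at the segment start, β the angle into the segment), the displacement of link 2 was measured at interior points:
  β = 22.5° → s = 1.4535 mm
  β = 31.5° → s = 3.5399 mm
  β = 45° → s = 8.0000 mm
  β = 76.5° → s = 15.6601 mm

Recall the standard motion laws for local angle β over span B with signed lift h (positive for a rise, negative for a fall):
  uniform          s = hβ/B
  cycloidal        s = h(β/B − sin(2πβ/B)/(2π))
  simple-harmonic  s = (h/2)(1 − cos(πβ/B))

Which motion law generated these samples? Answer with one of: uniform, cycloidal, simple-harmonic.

candidates at β/B = r: uniform s = h·r (linear in β); cycloidal s = h·(r − sin(2πr)/(2π)); simple-harmonic s = (h/2)(1 − cos(πr))
β=22.5°: printed 1.4535 | uniform 4.0000, cycloidal 1.4535, simple-harmonic 2.3431
β=31.5°: printed 3.5399 | uniform 5.6000, cycloidal 3.5399, simple-harmonic 4.3681
β=45°: printed 8.0000 | uniform 8.0000, cycloidal 8.0000, simple-harmonic 8.0000
β=76.5°: printed 15.6601 | uniform 13.6000, cycloidal 15.6601, simple-harmonic 15.1281
only one law matches every sample → cycloidal

cycloidal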